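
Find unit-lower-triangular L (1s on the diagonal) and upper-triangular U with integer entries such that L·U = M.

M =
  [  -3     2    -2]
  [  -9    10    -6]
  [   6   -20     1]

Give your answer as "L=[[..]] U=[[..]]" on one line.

  r1 -= 3·r0 → [0,4,0]
  r2 -= -2·r0 → [0,-16,-3]
  r2 -= -4·r1 → [0,0,-3]

L=[[1,0,0],[3,1,0],[-2,-4,1]] U=[[-3,2,-2],[0,4,0],[0,0,-3]]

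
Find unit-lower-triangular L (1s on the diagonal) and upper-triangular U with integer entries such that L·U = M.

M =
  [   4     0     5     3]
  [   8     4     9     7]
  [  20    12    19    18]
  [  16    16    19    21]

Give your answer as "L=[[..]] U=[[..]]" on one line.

L=[[1,0,0,0],[2,1,0,0],[5,3,1,0],[4,4,-1,1]] U=[[4,0,5,3],[0,4,-1,1],[0,0,-3,0],[0,0,0,5]]

  r1 -= 2·r0 → [0,4,-1,1]
  r2 -= 5·r0 → [0,12,-6,3]
  r3 -= 4·r0 → [0,16,-1,9]
  r2 -= 3·r1 → [0,0,-3,0]
  r3 -= 4·r1 → [0,0,3,5]
  r3 -= -1·r2 → [0,0,0,5]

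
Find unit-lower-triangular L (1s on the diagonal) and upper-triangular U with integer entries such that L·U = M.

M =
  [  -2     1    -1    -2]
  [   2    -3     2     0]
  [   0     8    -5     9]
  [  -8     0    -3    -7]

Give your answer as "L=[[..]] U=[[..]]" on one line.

  row1 -= -1·row0 → [0,-2,1,-2]
  row2 -= 0·row0 → [0,8,-5,9]
  row3 -= 4·row0 → [0,-4,1,1]
  row2 -= -4·row1 → [0,0,-1,1]
  row3 -= 2·row1 → [0,0,-1,5]
  row3 -= 1·row2 → [0,0,0,4]

L=[[1,0,0,0],[-1,1,0,0],[0,-4,1,0],[4,2,1,1]] U=[[-2,1,-1,-2],[0,-2,1,-2],[0,0,-1,1],[0,0,0,4]]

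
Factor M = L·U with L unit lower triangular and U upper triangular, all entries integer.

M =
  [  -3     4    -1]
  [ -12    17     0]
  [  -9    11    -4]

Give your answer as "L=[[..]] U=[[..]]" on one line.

L=[[1,0,0],[4,1,0],[3,-1,1]] U=[[-3,4,-1],[0,1,4],[0,0,3]]

  r1 -= 4·r0 → [0,1,4]
  r2 -= 3·r0 → [0,-1,-1]
  r2 -= -1·r1 → [0,0,3]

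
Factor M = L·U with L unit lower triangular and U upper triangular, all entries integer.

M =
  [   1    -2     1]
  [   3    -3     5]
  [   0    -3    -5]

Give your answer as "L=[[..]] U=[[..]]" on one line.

L=[[1,0,0],[3,1,0],[0,-1,1]] U=[[1,-2,1],[0,3,2],[0,0,-3]]

  R1 -= 3·R0 → [0,3,2]
  R2 -= 0·R0 → [0,-3,-5]
  R2 -= -1·R1 → [0,0,-3]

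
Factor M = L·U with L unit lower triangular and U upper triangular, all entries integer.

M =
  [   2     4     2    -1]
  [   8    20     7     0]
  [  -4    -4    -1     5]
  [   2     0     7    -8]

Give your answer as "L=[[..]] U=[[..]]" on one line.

  R1 -= 4·R0 → [0,4,-1,4]
  R2 -= -2·R0 → [0,4,3,3]
  R3 -= 1·R0 → [0,-4,5,-7]
  R2 -= 1·R1 → [0,0,4,-1]
  R3 -= -1·R1 → [0,0,4,-3]
  R3 -= 1·R2 → [0,0,0,-2]

L=[[1,0,0,0],[4,1,0,0],[-2,1,1,0],[1,-1,1,1]] U=[[2,4,2,-1],[0,4,-1,4],[0,0,4,-1],[0,0,0,-2]]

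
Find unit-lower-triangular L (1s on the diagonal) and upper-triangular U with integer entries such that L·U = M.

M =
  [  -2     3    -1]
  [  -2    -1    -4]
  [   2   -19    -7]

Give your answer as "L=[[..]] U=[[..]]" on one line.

L=[[1,0,0],[1,1,0],[-1,4,1]] U=[[-2,3,-1],[0,-4,-3],[0,0,4]]

  r1 -= 1·r0 → [0,-4,-3]
  r2 -= -1·r0 → [0,-16,-8]
  r2 -= 4·r1 → [0,0,4]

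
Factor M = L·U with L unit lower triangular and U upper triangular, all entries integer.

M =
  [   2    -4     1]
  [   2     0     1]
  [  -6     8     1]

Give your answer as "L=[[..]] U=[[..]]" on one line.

  r1 -= 1·r0 → [0,4,0]
  r2 -= -3·r0 → [0,-4,4]
  r2 -= -1·r1 → [0,0,4]

L=[[1,0,0],[1,1,0],[-3,-1,1]] U=[[2,-4,1],[0,4,0],[0,0,4]]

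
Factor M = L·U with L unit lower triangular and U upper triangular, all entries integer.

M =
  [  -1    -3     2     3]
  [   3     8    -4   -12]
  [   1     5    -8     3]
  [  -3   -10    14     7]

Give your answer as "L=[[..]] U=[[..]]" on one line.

L=[[1,0,0,0],[-3,1,0,0],[-1,-2,1,0],[3,1,-3,1]] U=[[-1,-3,2,3],[0,-1,2,-3],[0,0,-2,0],[0,0,0,1]]

  R1 -= -3·R0 → [0,-1,2,-3]
  R2 -= -1·R0 → [0,2,-6,6]
  R3 -= 3·R0 → [0,-1,8,-2]
  R2 -= -2·R1 → [0,0,-2,0]
  R3 -= 1·R1 → [0,0,6,1]
  R3 -= -3·R2 → [0,0,0,1]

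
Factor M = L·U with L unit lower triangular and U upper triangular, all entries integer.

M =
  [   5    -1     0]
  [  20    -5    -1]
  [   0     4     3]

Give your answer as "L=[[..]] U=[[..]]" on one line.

  row1 -= 4·row0 → [0,-1,-1]
  row2 -= 0·row0 → [0,4,3]
  row2 -= -4·row1 → [0,0,-1]

L=[[1,0,0],[4,1,0],[0,-4,1]] U=[[5,-1,0],[0,-1,-1],[0,0,-1]]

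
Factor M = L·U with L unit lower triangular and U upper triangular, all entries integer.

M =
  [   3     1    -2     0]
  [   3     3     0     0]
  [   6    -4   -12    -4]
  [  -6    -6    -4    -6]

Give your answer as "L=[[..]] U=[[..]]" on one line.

  row1 -= 1·row0 → [0,2,2,0]
  row2 -= 2·row0 → [0,-6,-8,-4]
  row3 -= -2·row0 → [0,-4,-8,-6]
  row2 -= -3·row1 → [0,0,-2,-4]
  row3 -= -2·row1 → [0,0,-4,-6]
  row3 -= 2·row2 → [0,0,0,2]

L=[[1,0,0,0],[1,1,0,0],[2,-3,1,0],[-2,-2,2,1]] U=[[3,1,-2,0],[0,2,2,0],[0,0,-2,-4],[0,0,0,2]]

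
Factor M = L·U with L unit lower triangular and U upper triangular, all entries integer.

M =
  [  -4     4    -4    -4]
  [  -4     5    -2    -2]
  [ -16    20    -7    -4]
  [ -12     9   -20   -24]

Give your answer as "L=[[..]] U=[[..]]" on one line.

  R1 -= 1·R0 → [0,1,2,2]
  R2 -= 4·R0 → [0,4,9,12]
  R3 -= 3·R0 → [0,-3,-8,-12]
  R2 -= 4·R1 → [0,0,1,4]
  R3 -= -3·R1 → [0,0,-2,-6]
  R3 -= -2·R2 → [0,0,0,2]

L=[[1,0,0,0],[1,1,0,0],[4,4,1,0],[3,-3,-2,1]] U=[[-4,4,-4,-4],[0,1,2,2],[0,0,1,4],[0,0,0,2]]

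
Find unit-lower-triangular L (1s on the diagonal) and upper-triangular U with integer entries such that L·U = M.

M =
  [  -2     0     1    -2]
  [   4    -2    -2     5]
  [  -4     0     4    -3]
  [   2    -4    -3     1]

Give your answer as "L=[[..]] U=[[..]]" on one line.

  row1 -= -2·row0 → [0,-2,0,1]
  row2 -= 2·row0 → [0,0,2,1]
  row3 -= -1·row0 → [0,-4,-2,-1]
  row2 -= 0·row1 → [0,0,2,1]
  row3 -= 2·row1 → [0,0,-2,-3]
  row3 -= -1·row2 → [0,0,0,-2]

L=[[1,0,0,0],[-2,1,0,0],[2,0,1,0],[-1,2,-1,1]] U=[[-2,0,1,-2],[0,-2,0,1],[0,0,2,1],[0,0,0,-2]]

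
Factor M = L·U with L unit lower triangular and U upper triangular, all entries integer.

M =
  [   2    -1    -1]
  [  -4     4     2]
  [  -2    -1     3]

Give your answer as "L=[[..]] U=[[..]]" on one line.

L=[[1,0,0],[-2,1,0],[-1,-1,1]] U=[[2,-1,-1],[0,2,0],[0,0,2]]

  r1 -= -2·r0 → [0,2,0]
  r2 -= -1·r0 → [0,-2,2]
  r2 -= -1·r1 → [0,0,2]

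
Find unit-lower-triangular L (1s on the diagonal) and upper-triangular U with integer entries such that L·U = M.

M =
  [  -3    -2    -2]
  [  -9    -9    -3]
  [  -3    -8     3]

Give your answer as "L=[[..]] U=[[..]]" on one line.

L=[[1,0,0],[3,1,0],[1,2,1]] U=[[-3,-2,-2],[0,-3,3],[0,0,-1]]

  row1 -= 3·row0 → [0,-3,3]
  row2 -= 1·row0 → [0,-6,5]
  row2 -= 2·row1 → [0,0,-1]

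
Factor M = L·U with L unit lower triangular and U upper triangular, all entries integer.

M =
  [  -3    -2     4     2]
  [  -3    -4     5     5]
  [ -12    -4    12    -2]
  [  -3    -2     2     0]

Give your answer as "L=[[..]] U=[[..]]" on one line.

L=[[1,0,0,0],[1,1,0,0],[4,-2,1,0],[1,0,1,1]] U=[[-3,-2,4,2],[0,-2,1,3],[0,0,-2,-4],[0,0,0,2]]

  r1 -= 1·r0 → [0,-2,1,3]
  r2 -= 4·r0 → [0,4,-4,-10]
  r3 -= 1·r0 → [0,0,-2,-2]
  r2 -= -2·r1 → [0,0,-2,-4]
  r3 -= 0·r1 → [0,0,-2,-2]
  r3 -= 1·r2 → [0,0,0,2]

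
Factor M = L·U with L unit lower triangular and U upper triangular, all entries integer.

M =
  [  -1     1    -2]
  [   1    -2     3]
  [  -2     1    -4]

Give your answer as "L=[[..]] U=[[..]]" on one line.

  r1 -= -1·r0 → [0,-1,1]
  r2 -= 2·r0 → [0,-1,0]
  r2 -= 1·r1 → [0,0,-1]

L=[[1,0,0],[-1,1,0],[2,1,1]] U=[[-1,1,-2],[0,-1,1],[0,0,-1]]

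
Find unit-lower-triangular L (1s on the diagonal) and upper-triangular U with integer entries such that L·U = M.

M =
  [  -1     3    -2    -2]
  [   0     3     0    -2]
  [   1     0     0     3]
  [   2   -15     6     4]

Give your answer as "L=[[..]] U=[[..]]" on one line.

  R1 -= 0·R0 → [0,3,0,-2]
  R2 -= -1·R0 → [0,3,-2,1]
  R3 -= -2·R0 → [0,-9,2,0]
  R2 -= 1·R1 → [0,0,-2,3]
  R3 -= -3·R1 → [0,0,2,-6]
  R3 -= -1·R2 → [0,0,0,-3]

L=[[1,0,0,0],[0,1,0,0],[-1,1,1,0],[-2,-3,-1,1]] U=[[-1,3,-2,-2],[0,3,0,-2],[0,0,-2,3],[0,0,0,-3]]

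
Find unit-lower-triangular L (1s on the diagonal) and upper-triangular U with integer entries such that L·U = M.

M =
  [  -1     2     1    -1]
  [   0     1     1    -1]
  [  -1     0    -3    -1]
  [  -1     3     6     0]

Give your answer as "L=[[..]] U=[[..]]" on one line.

  R1 -= 0·R0 → [0,1,1,-1]
  R2 -= 1·R0 → [0,-2,-4,0]
  R3 -= 1·R0 → [0,1,5,1]
  R2 -= -2·R1 → [0,0,-2,-2]
  R3 -= 1·R1 → [0,0,4,2]
  R3 -= -2·R2 → [0,0,0,-2]

L=[[1,0,0,0],[0,1,0,0],[1,-2,1,0],[1,1,-2,1]] U=[[-1,2,1,-1],[0,1,1,-1],[0,0,-2,-2],[0,0,0,-2]]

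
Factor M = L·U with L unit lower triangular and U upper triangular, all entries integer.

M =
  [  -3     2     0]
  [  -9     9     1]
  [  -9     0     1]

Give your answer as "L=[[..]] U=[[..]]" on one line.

  R1 -= 3·R0 → [0,3,1]
  R2 -= 3·R0 → [0,-6,1]
  R2 -= -2·R1 → [0,0,3]

L=[[1,0,0],[3,1,0],[3,-2,1]] U=[[-3,2,0],[0,3,1],[0,0,3]]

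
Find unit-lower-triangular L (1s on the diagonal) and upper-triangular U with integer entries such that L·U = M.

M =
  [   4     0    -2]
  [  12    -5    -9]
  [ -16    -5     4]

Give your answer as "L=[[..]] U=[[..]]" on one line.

L=[[1,0,0],[3,1,0],[-4,1,1]] U=[[4,0,-2],[0,-5,-3],[0,0,-1]]

  row1 -= 3·row0 → [0,-5,-3]
  row2 -= -4·row0 → [0,-5,-4]
  row2 -= 1·row1 → [0,0,-1]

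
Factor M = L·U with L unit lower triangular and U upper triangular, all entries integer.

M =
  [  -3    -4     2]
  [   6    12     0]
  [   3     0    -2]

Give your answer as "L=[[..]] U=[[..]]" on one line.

L=[[1,0,0],[-2,1,0],[-1,-1,1]] U=[[-3,-4,2],[0,4,4],[0,0,4]]

  R1 -= -2·R0 → [0,4,4]
  R2 -= -1·R0 → [0,-4,0]
  R2 -= -1·R1 → [0,0,4]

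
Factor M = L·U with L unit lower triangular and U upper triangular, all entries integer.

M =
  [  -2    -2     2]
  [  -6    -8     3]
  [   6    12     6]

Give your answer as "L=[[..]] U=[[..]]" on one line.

  R1 -= 3·R0 → [0,-2,-3]
  R2 -= -3·R0 → [0,6,12]
  R2 -= -3·R1 → [0,0,3]

L=[[1,0,0],[3,1,0],[-3,-3,1]] U=[[-2,-2,2],[0,-2,-3],[0,0,3]]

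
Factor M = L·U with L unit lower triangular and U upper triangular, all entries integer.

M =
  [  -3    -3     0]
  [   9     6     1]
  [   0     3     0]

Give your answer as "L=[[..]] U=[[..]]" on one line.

  r1 -= -3·r0 → [0,-3,1]
  r2 -= 0·r0 → [0,3,0]
  r2 -= -1·r1 → [0,0,1]

L=[[1,0,0],[-3,1,0],[0,-1,1]] U=[[-3,-3,0],[0,-3,1],[0,0,1]]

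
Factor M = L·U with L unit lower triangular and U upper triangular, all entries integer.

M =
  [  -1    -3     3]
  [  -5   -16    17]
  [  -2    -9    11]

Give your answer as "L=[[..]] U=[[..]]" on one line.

  row1 -= 5·row0 → [0,-1,2]
  row2 -= 2·row0 → [0,-3,5]
  row2 -= 3·row1 → [0,0,-1]

L=[[1,0,0],[5,1,0],[2,3,1]] U=[[-1,-3,3],[0,-1,2],[0,0,-1]]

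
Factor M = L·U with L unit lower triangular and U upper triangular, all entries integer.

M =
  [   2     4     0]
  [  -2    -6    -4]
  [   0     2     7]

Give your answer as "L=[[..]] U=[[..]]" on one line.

  R1 -= -1·R0 → [0,-2,-4]
  R2 -= 0·R0 → [0,2,7]
  R2 -= -1·R1 → [0,0,3]

L=[[1,0,0],[-1,1,0],[0,-1,1]] U=[[2,4,0],[0,-2,-4],[0,0,3]]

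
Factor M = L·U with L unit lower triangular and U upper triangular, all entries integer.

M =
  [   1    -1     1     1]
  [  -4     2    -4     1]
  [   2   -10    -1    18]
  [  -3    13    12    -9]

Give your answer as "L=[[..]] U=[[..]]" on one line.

L=[[1,0,0,0],[-4,1,0,0],[2,4,1,0],[-3,-5,-5,1]] U=[[1,-1,1,1],[0,-2,0,5],[0,0,-3,-4],[0,0,0,-1]]

  R1 -= -4·R0 → [0,-2,0,5]
  R2 -= 2·R0 → [0,-8,-3,16]
  R3 -= -3·R0 → [0,10,15,-6]
  R2 -= 4·R1 → [0,0,-3,-4]
  R3 -= -5·R1 → [0,0,15,19]
  R3 -= -5·R2 → [0,0,0,-1]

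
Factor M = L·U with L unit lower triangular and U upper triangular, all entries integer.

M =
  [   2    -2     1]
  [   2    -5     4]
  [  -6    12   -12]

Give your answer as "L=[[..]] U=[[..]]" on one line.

L=[[1,0,0],[1,1,0],[-3,-2,1]] U=[[2,-2,1],[0,-3,3],[0,0,-3]]

  R1 -= 1·R0 → [0,-3,3]
  R2 -= -3·R0 → [0,6,-9]
  R2 -= -2·R1 → [0,0,-3]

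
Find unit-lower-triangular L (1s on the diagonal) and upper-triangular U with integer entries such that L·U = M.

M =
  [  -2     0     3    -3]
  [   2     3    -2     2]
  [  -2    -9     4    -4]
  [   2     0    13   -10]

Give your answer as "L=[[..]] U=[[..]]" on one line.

L=[[1,0,0,0],[-1,1,0,0],[1,-3,1,0],[-1,0,4,1]] U=[[-2,0,3,-3],[0,3,1,-1],[0,0,4,-4],[0,0,0,3]]

  R1 -= -1·R0 → [0,3,1,-1]
  R2 -= 1·R0 → [0,-9,1,-1]
  R3 -= -1·R0 → [0,0,16,-13]
  R2 -= -3·R1 → [0,0,4,-4]
  R3 -= 0·R1 → [0,0,16,-13]
  R3 -= 4·R2 → [0,0,0,3]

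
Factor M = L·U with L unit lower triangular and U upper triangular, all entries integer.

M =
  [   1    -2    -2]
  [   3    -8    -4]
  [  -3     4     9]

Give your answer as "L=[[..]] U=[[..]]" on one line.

L=[[1,0,0],[3,1,0],[-3,1,1]] U=[[1,-2,-2],[0,-2,2],[0,0,1]]

  r1 -= 3·r0 → [0,-2,2]
  r2 -= -3·r0 → [0,-2,3]
  r2 -= 1·r1 → [0,0,1]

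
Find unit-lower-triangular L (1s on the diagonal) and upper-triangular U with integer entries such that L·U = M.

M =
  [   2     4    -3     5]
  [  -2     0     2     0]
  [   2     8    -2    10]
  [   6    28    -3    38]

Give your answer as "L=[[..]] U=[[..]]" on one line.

  r1 -= -1·r0 → [0,4,-1,5]
  r2 -= 1·r0 → [0,4,1,5]
  r3 -= 3·r0 → [0,16,6,23]
  r2 -= 1·r1 → [0,0,2,0]
  r3 -= 4·r1 → [0,0,10,3]
  r3 -= 5·r2 → [0,0,0,3]

L=[[1,0,0,0],[-1,1,0,0],[1,1,1,0],[3,4,5,1]] U=[[2,4,-3,5],[0,4,-1,5],[0,0,2,0],[0,0,0,3]]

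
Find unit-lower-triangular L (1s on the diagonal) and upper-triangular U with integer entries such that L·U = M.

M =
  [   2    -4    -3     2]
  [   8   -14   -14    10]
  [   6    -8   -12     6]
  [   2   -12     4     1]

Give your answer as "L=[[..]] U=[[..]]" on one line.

L=[[1,0,0,0],[4,1,0,0],[3,2,1,0],[1,-4,-1,1]] U=[[2,-4,-3,2],[0,2,-2,2],[0,0,1,-4],[0,0,0,3]]

  r1 -= 4·r0 → [0,2,-2,2]
  r2 -= 3·r0 → [0,4,-3,0]
  r3 -= 1·r0 → [0,-8,7,-1]
  r2 -= 2·r1 → [0,0,1,-4]
  r3 -= -4·r1 → [0,0,-1,7]
  r3 -= -1·r2 → [0,0,0,3]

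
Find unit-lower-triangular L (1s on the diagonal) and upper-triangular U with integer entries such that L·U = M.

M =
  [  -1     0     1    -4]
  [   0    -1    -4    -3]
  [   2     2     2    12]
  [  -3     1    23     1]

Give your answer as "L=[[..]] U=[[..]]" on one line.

L=[[1,0,0,0],[0,1,0,0],[-2,-2,1,0],[3,-1,-4,1]] U=[[-1,0,1,-4],[0,-1,-4,-3],[0,0,-4,-2],[0,0,0,2]]

  r1 -= 0·r0 → [0,-1,-4,-3]
  r2 -= -2·r0 → [0,2,4,4]
  r3 -= 3·r0 → [0,1,20,13]
  r2 -= -2·r1 → [0,0,-4,-2]
  r3 -= -1·r1 → [0,0,16,10]
  r3 -= -4·r2 → [0,0,0,2]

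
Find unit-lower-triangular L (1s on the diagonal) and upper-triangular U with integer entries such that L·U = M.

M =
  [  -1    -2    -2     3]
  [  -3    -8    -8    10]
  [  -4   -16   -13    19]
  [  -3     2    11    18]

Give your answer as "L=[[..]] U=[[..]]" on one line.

  row1 -= 3·row0 → [0,-2,-2,1]
  row2 -= 4·row0 → [0,-8,-5,7]
  row3 -= 3·row0 → [0,8,17,9]
  row2 -= 4·row1 → [0,0,3,3]
  row3 -= -4·row1 → [0,0,9,13]
  row3 -= 3·row2 → [0,0,0,4]

L=[[1,0,0,0],[3,1,0,0],[4,4,1,0],[3,-4,3,1]] U=[[-1,-2,-2,3],[0,-2,-2,1],[0,0,3,3],[0,0,0,4]]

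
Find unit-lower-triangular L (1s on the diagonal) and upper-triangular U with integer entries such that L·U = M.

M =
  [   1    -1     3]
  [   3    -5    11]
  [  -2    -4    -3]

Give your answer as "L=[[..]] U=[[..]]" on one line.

  R1 -= 3·R0 → [0,-2,2]
  R2 -= -2·R0 → [0,-6,3]
  R2 -= 3·R1 → [0,0,-3]

L=[[1,0,0],[3,1,0],[-2,3,1]] U=[[1,-1,3],[0,-2,2],[0,0,-3]]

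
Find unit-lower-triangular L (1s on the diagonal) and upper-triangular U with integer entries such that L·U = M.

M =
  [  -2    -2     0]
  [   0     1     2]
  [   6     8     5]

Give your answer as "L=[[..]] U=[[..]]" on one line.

L=[[1,0,0],[0,1,0],[-3,2,1]] U=[[-2,-2,0],[0,1,2],[0,0,1]]

  R1 -= 0·R0 → [0,1,2]
  R2 -= -3·R0 → [0,2,5]
  R2 -= 2·R1 → [0,0,1]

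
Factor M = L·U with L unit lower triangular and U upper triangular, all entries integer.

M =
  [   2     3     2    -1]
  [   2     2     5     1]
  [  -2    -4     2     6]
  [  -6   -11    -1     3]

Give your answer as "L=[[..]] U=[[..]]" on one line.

L=[[1,0,0,0],[1,1,0,0],[-1,1,1,0],[-3,2,-1,1]] U=[[2,3,2,-1],[0,-1,3,2],[0,0,1,3],[0,0,0,-1]]

  R1 -= 1·R0 → [0,-1,3,2]
  R2 -= -1·R0 → [0,-1,4,5]
  R3 -= -3·R0 → [0,-2,5,0]
  R2 -= 1·R1 → [0,0,1,3]
  R3 -= 2·R1 → [0,0,-1,-4]
  R3 -= -1·R2 → [0,0,0,-1]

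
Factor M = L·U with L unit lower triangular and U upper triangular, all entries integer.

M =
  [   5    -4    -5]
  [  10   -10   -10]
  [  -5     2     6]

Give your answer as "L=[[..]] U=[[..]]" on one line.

  row1 -= 2·row0 → [0,-2,0]
  row2 -= -1·row0 → [0,-2,1]
  row2 -= 1·row1 → [0,0,1]

L=[[1,0,0],[2,1,0],[-1,1,1]] U=[[5,-4,-5],[0,-2,0],[0,0,1]]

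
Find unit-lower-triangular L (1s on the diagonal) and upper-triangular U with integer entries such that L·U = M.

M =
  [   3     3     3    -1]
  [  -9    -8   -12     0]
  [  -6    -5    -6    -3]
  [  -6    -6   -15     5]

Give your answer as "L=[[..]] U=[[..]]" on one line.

L=[[1,0,0,0],[-3,1,0,0],[-2,1,1,0],[-2,0,-3,1]] U=[[3,3,3,-1],[0,1,-3,-3],[0,0,3,-2],[0,0,0,-3]]

  row1 -= -3·row0 → [0,1,-3,-3]
  row2 -= -2·row0 → [0,1,0,-5]
  row3 -= -2·row0 → [0,0,-9,3]
  row2 -= 1·row1 → [0,0,3,-2]
  row3 -= 0·row1 → [0,0,-9,3]
  row3 -= -3·row2 → [0,0,0,-3]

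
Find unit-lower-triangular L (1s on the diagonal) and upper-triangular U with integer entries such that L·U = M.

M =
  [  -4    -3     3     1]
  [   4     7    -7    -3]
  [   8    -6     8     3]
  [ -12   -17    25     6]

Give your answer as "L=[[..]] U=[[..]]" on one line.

  r1 -= -1·r0 → [0,4,-4,-2]
  r2 -= -2·r0 → [0,-12,14,5]
  r3 -= 3·r0 → [0,-8,16,3]
  r2 -= -3·r1 → [0,0,2,-1]
  r3 -= -2·r1 → [0,0,8,-1]
  r3 -= 4·r2 → [0,0,0,3]

L=[[1,0,0,0],[-1,1,0,0],[-2,-3,1,0],[3,-2,4,1]] U=[[-4,-3,3,1],[0,4,-4,-2],[0,0,2,-1],[0,0,0,3]]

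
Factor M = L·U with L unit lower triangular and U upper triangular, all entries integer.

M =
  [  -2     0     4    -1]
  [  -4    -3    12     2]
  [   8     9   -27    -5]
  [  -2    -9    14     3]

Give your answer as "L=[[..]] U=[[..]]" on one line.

  R1 -= 2·R0 → [0,-3,4,4]
  R2 -= -4·R0 → [0,9,-11,-9]
  R3 -= 1·R0 → [0,-9,10,4]
  R2 -= -3·R1 → [0,0,1,3]
  R3 -= 3·R1 → [0,0,-2,-8]
  R3 -= -2·R2 → [0,0,0,-2]

L=[[1,0,0,0],[2,1,0,0],[-4,-3,1,0],[1,3,-2,1]] U=[[-2,0,4,-1],[0,-3,4,4],[0,0,1,3],[0,0,0,-2]]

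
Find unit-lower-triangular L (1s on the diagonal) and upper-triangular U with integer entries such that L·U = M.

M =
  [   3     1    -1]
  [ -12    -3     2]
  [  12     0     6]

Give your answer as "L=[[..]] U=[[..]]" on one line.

  row1 -= -4·row0 → [0,1,-2]
  row2 -= 4·row0 → [0,-4,10]
  row2 -= -4·row1 → [0,0,2]

L=[[1,0,0],[-4,1,0],[4,-4,1]] U=[[3,1,-1],[0,1,-2],[0,0,2]]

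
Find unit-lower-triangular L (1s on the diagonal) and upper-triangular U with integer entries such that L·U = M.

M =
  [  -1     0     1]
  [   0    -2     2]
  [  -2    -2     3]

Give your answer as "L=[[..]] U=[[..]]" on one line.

L=[[1,0,0],[0,1,0],[2,1,1]] U=[[-1,0,1],[0,-2,2],[0,0,-1]]

  r1 -= 0·r0 → [0,-2,2]
  r2 -= 2·r0 → [0,-2,1]
  r2 -= 1·r1 → [0,0,-1]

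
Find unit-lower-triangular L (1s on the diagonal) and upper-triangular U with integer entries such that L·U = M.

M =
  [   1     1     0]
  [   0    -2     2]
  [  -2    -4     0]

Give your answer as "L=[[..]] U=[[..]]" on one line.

L=[[1,0,0],[0,1,0],[-2,1,1]] U=[[1,1,0],[0,-2,2],[0,0,-2]]

  row1 -= 0·row0 → [0,-2,2]
  row2 -= -2·row0 → [0,-2,0]
  row2 -= 1·row1 → [0,0,-2]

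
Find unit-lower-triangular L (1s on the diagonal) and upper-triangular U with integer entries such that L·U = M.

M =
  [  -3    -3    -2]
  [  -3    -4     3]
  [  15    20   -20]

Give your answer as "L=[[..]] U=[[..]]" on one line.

L=[[1,0,0],[1,1,0],[-5,-5,1]] U=[[-3,-3,-2],[0,-1,5],[0,0,-5]]

  row1 -= 1·row0 → [0,-1,5]
  row2 -= -5·row0 → [0,5,-30]
  row2 -= -5·row1 → [0,0,-5]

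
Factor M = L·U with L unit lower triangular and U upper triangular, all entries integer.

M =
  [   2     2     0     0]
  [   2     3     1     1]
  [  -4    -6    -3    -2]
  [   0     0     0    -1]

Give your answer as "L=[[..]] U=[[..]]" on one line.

L=[[1,0,0,0],[1,1,0,0],[-2,-2,1,0],[0,0,0,1]] U=[[2,2,0,0],[0,1,1,1],[0,0,-1,0],[0,0,0,-1]]

  R1 -= 1·R0 → [0,1,1,1]
  R2 -= -2·R0 → [0,-2,-3,-2]
  R3 -= 0·R0 → [0,0,0,-1]
  R2 -= -2·R1 → [0,0,-1,0]
  R3 -= 0·R1 → [0,0,0,-1]
  R3 -= 0·R2 → [0,0,0,-1]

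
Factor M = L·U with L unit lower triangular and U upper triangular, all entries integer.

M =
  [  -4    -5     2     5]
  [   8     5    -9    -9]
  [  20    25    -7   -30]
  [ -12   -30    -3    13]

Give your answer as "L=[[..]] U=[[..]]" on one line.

  r1 -= -2·r0 → [0,-5,-5,1]
  r2 -= -5·r0 → [0,0,3,-5]
  r3 -= 3·r0 → [0,-15,-9,-2]
  r2 -= 0·r1 → [0,0,3,-5]
  r3 -= 3·r1 → [0,0,6,-5]
  r3 -= 2·r2 → [0,0,0,5]

L=[[1,0,0,0],[-2,1,0,0],[-5,0,1,0],[3,3,2,1]] U=[[-4,-5,2,5],[0,-5,-5,1],[0,0,3,-5],[0,0,0,5]]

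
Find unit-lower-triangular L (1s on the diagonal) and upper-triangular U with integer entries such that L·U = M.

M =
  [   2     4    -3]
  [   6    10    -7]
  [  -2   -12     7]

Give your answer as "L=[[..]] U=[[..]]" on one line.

L=[[1,0,0],[3,1,0],[-1,4,1]] U=[[2,4,-3],[0,-2,2],[0,0,-4]]

  R1 -= 3·R0 → [0,-2,2]
  R2 -= -1·R0 → [0,-8,4]
  R2 -= 4·R1 → [0,0,-4]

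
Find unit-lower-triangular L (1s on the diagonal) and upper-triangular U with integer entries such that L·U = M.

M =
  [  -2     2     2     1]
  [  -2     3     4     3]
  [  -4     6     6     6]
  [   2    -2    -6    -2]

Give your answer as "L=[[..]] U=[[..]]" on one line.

  r1 -= 1·r0 → [0,1,2,2]
  r2 -= 2·r0 → [0,2,2,4]
  r3 -= -1·r0 → [0,0,-4,-1]
  r2 -= 2·r1 → [0,0,-2,0]
  r3 -= 0·r1 → [0,0,-4,-1]
  r3 -= 2·r2 → [0,0,0,-1]

L=[[1,0,0,0],[1,1,0,0],[2,2,1,0],[-1,0,2,1]] U=[[-2,2,2,1],[0,1,2,2],[0,0,-2,0],[0,0,0,-1]]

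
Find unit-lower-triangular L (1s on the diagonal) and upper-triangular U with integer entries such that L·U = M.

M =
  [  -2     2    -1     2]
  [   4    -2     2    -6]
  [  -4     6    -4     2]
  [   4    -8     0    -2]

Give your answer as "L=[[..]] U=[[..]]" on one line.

  R1 -= -2·R0 → [0,2,0,-2]
  R2 -= 2·R0 → [0,2,-2,-2]
  R3 -= -2·R0 → [0,-4,-2,2]
  R2 -= 1·R1 → [0,0,-2,0]
  R3 -= -2·R1 → [0,0,-2,-2]
  R3 -= 1·R2 → [0,0,0,-2]

L=[[1,0,0,0],[-2,1,0,0],[2,1,1,0],[-2,-2,1,1]] U=[[-2,2,-1,2],[0,2,0,-2],[0,0,-2,0],[0,0,0,-2]]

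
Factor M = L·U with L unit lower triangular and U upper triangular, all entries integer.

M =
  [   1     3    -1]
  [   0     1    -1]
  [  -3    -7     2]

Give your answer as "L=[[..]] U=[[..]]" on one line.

  row1 -= 0·row0 → [0,1,-1]
  row2 -= -3·row0 → [0,2,-1]
  row2 -= 2·row1 → [0,0,1]

L=[[1,0,0],[0,1,0],[-3,2,1]] U=[[1,3,-1],[0,1,-1],[0,0,1]]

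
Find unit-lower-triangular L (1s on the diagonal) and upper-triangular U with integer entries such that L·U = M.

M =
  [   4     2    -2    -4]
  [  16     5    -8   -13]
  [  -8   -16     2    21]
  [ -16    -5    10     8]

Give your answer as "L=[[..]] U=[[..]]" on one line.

L=[[1,0,0,0],[4,1,0,0],[-2,4,1,0],[-4,-1,-1,1]] U=[[4,2,-2,-4],[0,-3,0,3],[0,0,-2,1],[0,0,0,-4]]

  row1 -= 4·row0 → [0,-3,0,3]
  row2 -= -2·row0 → [0,-12,-2,13]
  row3 -= -4·row0 → [0,3,2,-8]
  row2 -= 4·row1 → [0,0,-2,1]
  row3 -= -1·row1 → [0,0,2,-5]
  row3 -= -1·row2 → [0,0,0,-4]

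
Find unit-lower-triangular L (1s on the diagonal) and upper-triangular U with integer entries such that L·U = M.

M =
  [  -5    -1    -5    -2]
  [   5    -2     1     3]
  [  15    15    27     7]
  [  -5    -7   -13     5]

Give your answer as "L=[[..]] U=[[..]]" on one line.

  R1 -= -1·R0 → [0,-3,-4,1]
  R2 -= -3·R0 → [0,12,12,1]
  R3 -= 1·R0 → [0,-6,-8,7]
  R2 -= -4·R1 → [0,0,-4,5]
  R3 -= 2·R1 → [0,0,0,5]
  R3 -= 0·R2 → [0,0,0,5]

L=[[1,0,0,0],[-1,1,0,0],[-3,-4,1,0],[1,2,0,1]] U=[[-5,-1,-5,-2],[0,-3,-4,1],[0,0,-4,5],[0,0,0,5]]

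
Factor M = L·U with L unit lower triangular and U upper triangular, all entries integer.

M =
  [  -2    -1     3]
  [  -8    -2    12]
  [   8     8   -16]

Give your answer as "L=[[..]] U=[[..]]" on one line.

L=[[1,0,0],[4,1,0],[-4,2,1]] U=[[-2,-1,3],[0,2,0],[0,0,-4]]

  r1 -= 4·r0 → [0,2,0]
  r2 -= -4·r0 → [0,4,-4]
  r2 -= 2·r1 → [0,0,-4]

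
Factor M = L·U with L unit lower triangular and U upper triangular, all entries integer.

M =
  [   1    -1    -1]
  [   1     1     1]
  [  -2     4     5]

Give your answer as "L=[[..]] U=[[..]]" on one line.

  r1 -= 1·r0 → [0,2,2]
  r2 -= -2·r0 → [0,2,3]
  r2 -= 1·r1 → [0,0,1]

L=[[1,0,0],[1,1,0],[-2,1,1]] U=[[1,-1,-1],[0,2,2],[0,0,1]]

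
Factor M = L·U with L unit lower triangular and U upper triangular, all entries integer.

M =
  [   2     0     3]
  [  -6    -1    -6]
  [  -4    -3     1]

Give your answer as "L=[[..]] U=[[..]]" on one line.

  r1 -= -3·r0 → [0,-1,3]
  r2 -= -2·r0 → [0,-3,7]
  r2 -= 3·r1 → [0,0,-2]

L=[[1,0,0],[-3,1,0],[-2,3,1]] U=[[2,0,3],[0,-1,3],[0,0,-2]]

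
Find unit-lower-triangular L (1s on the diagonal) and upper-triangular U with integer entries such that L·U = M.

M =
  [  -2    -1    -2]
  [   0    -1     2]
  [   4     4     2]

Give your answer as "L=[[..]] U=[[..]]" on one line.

L=[[1,0,0],[0,1,0],[-2,-2,1]] U=[[-2,-1,-2],[0,-1,2],[0,0,2]]

  r1 -= 0·r0 → [0,-1,2]
  r2 -= -2·r0 → [0,2,-2]
  r2 -= -2·r1 → [0,0,2]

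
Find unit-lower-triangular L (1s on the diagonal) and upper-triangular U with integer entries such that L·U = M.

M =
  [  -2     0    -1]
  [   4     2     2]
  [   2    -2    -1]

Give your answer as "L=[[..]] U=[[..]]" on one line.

L=[[1,0,0],[-2,1,0],[-1,-1,1]] U=[[-2,0,-1],[0,2,0],[0,0,-2]]

  R1 -= -2·R0 → [0,2,0]
  R2 -= -1·R0 → [0,-2,-2]
  R2 -= -1·R1 → [0,0,-2]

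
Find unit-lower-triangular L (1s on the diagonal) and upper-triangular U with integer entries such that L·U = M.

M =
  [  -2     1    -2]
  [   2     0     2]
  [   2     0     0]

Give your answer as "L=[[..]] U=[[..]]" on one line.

L=[[1,0,0],[-1,1,0],[-1,1,1]] U=[[-2,1,-2],[0,1,0],[0,0,-2]]

  R1 -= -1·R0 → [0,1,0]
  R2 -= -1·R0 → [0,1,-2]
  R2 -= 1·R1 → [0,0,-2]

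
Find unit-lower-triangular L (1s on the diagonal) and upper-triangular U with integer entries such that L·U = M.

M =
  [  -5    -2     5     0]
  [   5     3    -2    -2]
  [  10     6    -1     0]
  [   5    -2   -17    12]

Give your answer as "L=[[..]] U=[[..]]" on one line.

  row1 -= -1·row0 → [0,1,3,-2]
  row2 -= -2·row0 → [0,2,9,0]
  row3 -= -1·row0 → [0,-4,-12,12]
  row2 -= 2·row1 → [0,0,3,4]
  row3 -= -4·row1 → [0,0,0,4]
  row3 -= 0·row2 → [0,0,0,4]

L=[[1,0,0,0],[-1,1,0,0],[-2,2,1,0],[-1,-4,0,1]] U=[[-5,-2,5,0],[0,1,3,-2],[0,0,3,4],[0,0,0,4]]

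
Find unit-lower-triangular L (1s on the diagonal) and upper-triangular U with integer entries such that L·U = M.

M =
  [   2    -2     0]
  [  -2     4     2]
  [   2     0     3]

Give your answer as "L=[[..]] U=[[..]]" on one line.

L=[[1,0,0],[-1,1,0],[1,1,1]] U=[[2,-2,0],[0,2,2],[0,0,1]]

  row1 -= -1·row0 → [0,2,2]
  row2 -= 1·row0 → [0,2,3]
  row2 -= 1·row1 → [0,0,1]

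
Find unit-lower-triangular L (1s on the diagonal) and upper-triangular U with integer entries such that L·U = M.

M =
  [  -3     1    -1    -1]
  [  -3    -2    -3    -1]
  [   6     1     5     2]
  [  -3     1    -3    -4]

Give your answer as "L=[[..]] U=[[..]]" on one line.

  r1 -= 1·r0 → [0,-3,-2,0]
  r2 -= -2·r0 → [0,3,3,0]
  r3 -= 1·r0 → [0,0,-2,-3]
  r2 -= -1·r1 → [0,0,1,0]
  r3 -= 0·r1 → [0,0,-2,-3]
  r3 -= -2·r2 → [0,0,0,-3]

L=[[1,0,0,0],[1,1,0,0],[-2,-1,1,0],[1,0,-2,1]] U=[[-3,1,-1,-1],[0,-3,-2,0],[0,0,1,0],[0,0,0,-3]]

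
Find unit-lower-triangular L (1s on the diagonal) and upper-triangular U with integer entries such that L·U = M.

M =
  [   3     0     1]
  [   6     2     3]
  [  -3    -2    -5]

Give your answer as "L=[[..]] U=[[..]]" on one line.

  r1 -= 2·r0 → [0,2,1]
  r2 -= -1·r0 → [0,-2,-4]
  r2 -= -1·r1 → [0,0,-3]

L=[[1,0,0],[2,1,0],[-1,-1,1]] U=[[3,0,1],[0,2,1],[0,0,-3]]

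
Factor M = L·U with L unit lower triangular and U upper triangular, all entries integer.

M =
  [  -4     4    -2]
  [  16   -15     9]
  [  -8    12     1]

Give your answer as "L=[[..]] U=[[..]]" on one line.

  row1 -= -4·row0 → [0,1,1]
  row2 -= 2·row0 → [0,4,5]
  row2 -= 4·row1 → [0,0,1]

L=[[1,0,0],[-4,1,0],[2,4,1]] U=[[-4,4,-2],[0,1,1],[0,0,1]]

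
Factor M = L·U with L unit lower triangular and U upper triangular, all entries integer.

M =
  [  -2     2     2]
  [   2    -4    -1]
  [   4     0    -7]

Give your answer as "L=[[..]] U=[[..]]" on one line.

L=[[1,0,0],[-1,1,0],[-2,-2,1]] U=[[-2,2,2],[0,-2,1],[0,0,-1]]

  r1 -= -1·r0 → [0,-2,1]
  r2 -= -2·r0 → [0,4,-3]
  r2 -= -2·r1 → [0,0,-1]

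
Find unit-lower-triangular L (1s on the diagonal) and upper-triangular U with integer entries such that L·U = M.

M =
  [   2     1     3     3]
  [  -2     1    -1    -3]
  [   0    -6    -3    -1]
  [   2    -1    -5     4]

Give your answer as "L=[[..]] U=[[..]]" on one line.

L=[[1,0,0,0],[-1,1,0,0],[0,-3,1,0],[1,-1,-2,1]] U=[[2,1,3,3],[0,2,2,0],[0,0,3,-1],[0,0,0,-1]]

  row1 -= -1·row0 → [0,2,2,0]
  row2 -= 0·row0 → [0,-6,-3,-1]
  row3 -= 1·row0 → [0,-2,-8,1]
  row2 -= -3·row1 → [0,0,3,-1]
  row3 -= -1·row1 → [0,0,-6,1]
  row3 -= -2·row2 → [0,0,0,-1]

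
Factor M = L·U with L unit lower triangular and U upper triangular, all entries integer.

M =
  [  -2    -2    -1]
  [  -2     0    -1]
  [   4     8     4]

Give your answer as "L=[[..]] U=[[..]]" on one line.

L=[[1,0,0],[1,1,0],[-2,2,1]] U=[[-2,-2,-1],[0,2,0],[0,0,2]]

  r1 -= 1·r0 → [0,2,0]
  r2 -= -2·r0 → [0,4,2]
  r2 -= 2·r1 → [0,0,2]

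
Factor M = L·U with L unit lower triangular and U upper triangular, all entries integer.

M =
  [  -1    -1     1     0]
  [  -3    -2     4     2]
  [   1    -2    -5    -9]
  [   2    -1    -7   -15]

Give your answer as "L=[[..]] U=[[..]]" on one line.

L=[[1,0,0,0],[3,1,0,0],[-1,-3,1,0],[-2,-3,2,1]] U=[[-1,-1,1,0],[0,1,1,2],[0,0,-1,-3],[0,0,0,-3]]

  r1 -= 3·r0 → [0,1,1,2]
  r2 -= -1·r0 → [0,-3,-4,-9]
  r3 -= -2·r0 → [0,-3,-5,-15]
  r2 -= -3·r1 → [0,0,-1,-3]
  r3 -= -3·r1 → [0,0,-2,-9]
  r3 -= 2·r2 → [0,0,0,-3]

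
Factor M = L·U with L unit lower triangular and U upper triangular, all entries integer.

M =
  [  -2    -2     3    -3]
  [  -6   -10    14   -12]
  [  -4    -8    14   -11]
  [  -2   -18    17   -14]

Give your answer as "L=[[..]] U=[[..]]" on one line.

L=[[1,0,0,0],[3,1,0,0],[2,1,1,0],[1,4,-2,1]] U=[[-2,-2,3,-3],[0,-4,5,-3],[0,0,3,-2],[0,0,0,-3]]

  r1 -= 3·r0 → [0,-4,5,-3]
  r2 -= 2·r0 → [0,-4,8,-5]
  r3 -= 1·r0 → [0,-16,14,-11]
  r2 -= 1·r1 → [0,0,3,-2]
  r3 -= 4·r1 → [0,0,-6,1]
  r3 -= -2·r2 → [0,0,0,-3]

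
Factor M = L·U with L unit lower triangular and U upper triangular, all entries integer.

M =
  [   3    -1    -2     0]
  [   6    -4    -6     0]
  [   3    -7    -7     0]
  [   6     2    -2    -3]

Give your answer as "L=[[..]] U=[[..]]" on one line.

L=[[1,0,0,0],[2,1,0,0],[1,3,1,0],[2,-2,-2,1]] U=[[3,-1,-2,0],[0,-2,-2,0],[0,0,1,0],[0,0,0,-3]]

  r1 -= 2·r0 → [0,-2,-2,0]
  r2 -= 1·r0 → [0,-6,-5,0]
  r3 -= 2·r0 → [0,4,2,-3]
  r2 -= 3·r1 → [0,0,1,0]
  r3 -= -2·r1 → [0,0,-2,-3]
  r3 -= -2·r2 → [0,0,0,-3]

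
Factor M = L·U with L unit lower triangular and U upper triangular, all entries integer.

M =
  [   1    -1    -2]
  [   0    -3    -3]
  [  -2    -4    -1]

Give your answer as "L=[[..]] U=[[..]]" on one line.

  r1 -= 0·r0 → [0,-3,-3]
  r2 -= -2·r0 → [0,-6,-5]
  r2 -= 2·r1 → [0,0,1]

L=[[1,0,0],[0,1,0],[-2,2,1]] U=[[1,-1,-2],[0,-3,-3],[0,0,1]]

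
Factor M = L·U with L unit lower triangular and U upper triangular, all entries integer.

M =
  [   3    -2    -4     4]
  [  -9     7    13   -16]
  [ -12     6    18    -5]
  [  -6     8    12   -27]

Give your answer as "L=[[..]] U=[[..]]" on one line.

  R1 -= -3·R0 → [0,1,1,-4]
  R2 -= -4·R0 → [0,-2,2,11]
  R3 -= -2·R0 → [0,4,4,-19]
  R2 -= -2·R1 → [0,0,4,3]
  R3 -= 4·R1 → [0,0,0,-3]
  R3 -= 0·R2 → [0,0,0,-3]

L=[[1,0,0,0],[-3,1,0,0],[-4,-2,1,0],[-2,4,0,1]] U=[[3,-2,-4,4],[0,1,1,-4],[0,0,4,3],[0,0,0,-3]]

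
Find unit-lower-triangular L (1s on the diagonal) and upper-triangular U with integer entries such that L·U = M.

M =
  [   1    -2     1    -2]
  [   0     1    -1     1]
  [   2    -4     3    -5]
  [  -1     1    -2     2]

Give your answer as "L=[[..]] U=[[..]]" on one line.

  r1 -= 0·r0 → [0,1,-1,1]
  r2 -= 2·r0 → [0,0,1,-1]
  r3 -= -1·r0 → [0,-1,-1,0]
  r2 -= 0·r1 → [0,0,1,-1]
  r3 -= -1·r1 → [0,0,-2,1]
  r3 -= -2·r2 → [0,0,0,-1]

L=[[1,0,0,0],[0,1,0,0],[2,0,1,0],[-1,-1,-2,1]] U=[[1,-2,1,-2],[0,1,-1,1],[0,0,1,-1],[0,0,0,-1]]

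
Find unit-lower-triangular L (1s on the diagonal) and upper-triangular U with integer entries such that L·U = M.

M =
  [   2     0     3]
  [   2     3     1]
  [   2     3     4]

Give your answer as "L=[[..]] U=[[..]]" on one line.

L=[[1,0,0],[1,1,0],[1,1,1]] U=[[2,0,3],[0,3,-2],[0,0,3]]

  row1 -= 1·row0 → [0,3,-2]
  row2 -= 1·row0 → [0,3,1]
  row2 -= 1·row1 → [0,0,3]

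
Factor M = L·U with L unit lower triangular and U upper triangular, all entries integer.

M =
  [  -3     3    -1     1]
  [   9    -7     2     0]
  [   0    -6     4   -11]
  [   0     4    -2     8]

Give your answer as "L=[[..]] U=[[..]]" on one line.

L=[[1,0,0,0],[-3,1,0,0],[0,-3,1,0],[0,2,0,1]] U=[[-3,3,-1,1],[0,2,-1,3],[0,0,1,-2],[0,0,0,2]]

  R1 -= -3·R0 → [0,2,-1,3]
  R2 -= 0·R0 → [0,-6,4,-11]
  R3 -= 0·R0 → [0,4,-2,8]
  R2 -= -3·R1 → [0,0,1,-2]
  R3 -= 2·R1 → [0,0,0,2]
  R3 -= 0·R2 → [0,0,0,2]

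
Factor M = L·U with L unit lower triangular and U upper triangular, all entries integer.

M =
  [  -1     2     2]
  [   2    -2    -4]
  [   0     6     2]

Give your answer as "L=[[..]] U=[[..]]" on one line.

L=[[1,0,0],[-2,1,0],[0,3,1]] U=[[-1,2,2],[0,2,0],[0,0,2]]

  row1 -= -2·row0 → [0,2,0]
  row2 -= 0·row0 → [0,6,2]
  row2 -= 3·row1 → [0,0,2]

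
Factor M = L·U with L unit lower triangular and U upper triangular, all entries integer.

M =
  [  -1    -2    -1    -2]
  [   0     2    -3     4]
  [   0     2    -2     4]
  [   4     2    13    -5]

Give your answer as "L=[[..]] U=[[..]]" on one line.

  r1 -= 0·r0 → [0,2,-3,4]
  r2 -= 0·r0 → [0,2,-2,4]
  r3 -= -4·r0 → [0,-6,9,-13]
  r2 -= 1·r1 → [0,0,1,0]
  r3 -= -3·r1 → [0,0,0,-1]
  r3 -= 0·r2 → [0,0,0,-1]

L=[[1,0,0,0],[0,1,0,0],[0,1,1,0],[-4,-3,0,1]] U=[[-1,-2,-1,-2],[0,2,-3,4],[0,0,1,0],[0,0,0,-1]]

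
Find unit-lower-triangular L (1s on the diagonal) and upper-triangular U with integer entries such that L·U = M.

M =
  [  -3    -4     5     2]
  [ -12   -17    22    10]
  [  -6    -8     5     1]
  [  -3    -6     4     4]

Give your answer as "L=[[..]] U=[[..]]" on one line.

  R1 -= 4·R0 → [0,-1,2,2]
  R2 -= 2·R0 → [0,0,-5,-3]
  R3 -= 1·R0 → [0,-2,-1,2]
  R2 -= 0·R1 → [0,0,-5,-3]
  R3 -= 2·R1 → [0,0,-5,-2]
  R3 -= 1·R2 → [0,0,0,1]

L=[[1,0,0,0],[4,1,0,0],[2,0,1,0],[1,2,1,1]] U=[[-3,-4,5,2],[0,-1,2,2],[0,0,-5,-3],[0,0,0,1]]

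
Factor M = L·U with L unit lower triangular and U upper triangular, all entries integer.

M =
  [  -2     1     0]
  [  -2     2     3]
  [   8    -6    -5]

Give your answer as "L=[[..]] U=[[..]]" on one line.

L=[[1,0,0],[1,1,0],[-4,-2,1]] U=[[-2,1,0],[0,1,3],[0,0,1]]

  r1 -= 1·r0 → [0,1,3]
  r2 -= -4·r0 → [0,-2,-5]
  r2 -= -2·r1 → [0,0,1]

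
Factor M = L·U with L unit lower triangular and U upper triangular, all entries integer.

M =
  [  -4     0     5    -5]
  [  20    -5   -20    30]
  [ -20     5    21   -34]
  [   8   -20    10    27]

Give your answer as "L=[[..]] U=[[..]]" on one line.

L=[[1,0,0,0],[-5,1,0,0],[5,-1,1,0],[-2,4,0,1]] U=[[-4,0,5,-5],[0,-5,5,5],[0,0,1,-4],[0,0,0,-3]]

  r1 -= -5·r0 → [0,-5,5,5]
  r2 -= 5·r0 → [0,5,-4,-9]
  r3 -= -2·r0 → [0,-20,20,17]
  r2 -= -1·r1 → [0,0,1,-4]
  r3 -= 4·r1 → [0,0,0,-3]
  r3 -= 0·r2 → [0,0,0,-3]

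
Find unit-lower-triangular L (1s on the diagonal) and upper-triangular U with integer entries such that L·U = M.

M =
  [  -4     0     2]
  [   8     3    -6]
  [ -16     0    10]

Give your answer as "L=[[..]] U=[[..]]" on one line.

L=[[1,0,0],[-2,1,0],[4,0,1]] U=[[-4,0,2],[0,3,-2],[0,0,2]]

  r1 -= -2·r0 → [0,3,-2]
  r2 -= 4·r0 → [0,0,2]
  r2 -= 0·r1 → [0,0,2]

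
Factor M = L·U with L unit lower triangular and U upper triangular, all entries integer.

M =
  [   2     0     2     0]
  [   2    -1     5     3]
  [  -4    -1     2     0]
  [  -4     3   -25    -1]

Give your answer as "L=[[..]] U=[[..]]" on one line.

L=[[1,0,0,0],[1,1,0,0],[-2,1,1,0],[-2,-3,-4,1]] U=[[2,0,2,0],[0,-1,3,3],[0,0,3,-3],[0,0,0,-4]]

  row1 -= 1·row0 → [0,-1,3,3]
  row2 -= -2·row0 → [0,-1,6,0]
  row3 -= -2·row0 → [0,3,-21,-1]
  row2 -= 1·row1 → [0,0,3,-3]
  row3 -= -3·row1 → [0,0,-12,8]
  row3 -= -4·row2 → [0,0,0,-4]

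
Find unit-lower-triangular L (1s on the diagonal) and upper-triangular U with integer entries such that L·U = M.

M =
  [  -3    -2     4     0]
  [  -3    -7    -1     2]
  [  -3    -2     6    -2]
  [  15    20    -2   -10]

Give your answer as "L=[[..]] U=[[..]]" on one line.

L=[[1,0,0,0],[1,1,0,0],[1,0,1,0],[-5,-2,4,1]] U=[[-3,-2,4,0],[0,-5,-5,2],[0,0,2,-2],[0,0,0,2]]

  r1 -= 1·r0 → [0,-5,-5,2]
  r2 -= 1·r0 → [0,0,2,-2]
  r3 -= -5·r0 → [0,10,18,-10]
  r2 -= 0·r1 → [0,0,2,-2]
  r3 -= -2·r1 → [0,0,8,-6]
  r3 -= 4·r2 → [0,0,0,2]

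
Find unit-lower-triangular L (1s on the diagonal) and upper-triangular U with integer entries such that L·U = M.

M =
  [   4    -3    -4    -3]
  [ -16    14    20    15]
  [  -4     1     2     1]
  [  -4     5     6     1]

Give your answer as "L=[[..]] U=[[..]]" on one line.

L=[[1,0,0,0],[-4,1,0,0],[-1,-1,1,0],[-1,1,-1,1]] U=[[4,-3,-4,-3],[0,2,4,3],[0,0,2,1],[0,0,0,-4]]

  row1 -= -4·row0 → [0,2,4,3]
  row2 -= -1·row0 → [0,-2,-2,-2]
  row3 -= -1·row0 → [0,2,2,-2]
  row2 -= -1·row1 → [0,0,2,1]
  row3 -= 1·row1 → [0,0,-2,-5]
  row3 -= -1·row2 → [0,0,0,-4]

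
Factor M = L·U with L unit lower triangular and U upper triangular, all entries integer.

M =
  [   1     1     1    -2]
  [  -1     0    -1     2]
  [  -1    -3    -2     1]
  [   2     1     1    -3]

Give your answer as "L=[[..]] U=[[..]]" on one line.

L=[[1,0,0,0],[-1,1,0,0],[-1,-2,1,0],[2,-1,1,1]] U=[[1,1,1,-2],[0,1,0,0],[0,0,-1,-1],[0,0,0,2]]

  r1 -= -1·r0 → [0,1,0,0]
  r2 -= -1·r0 → [0,-2,-1,-1]
  r3 -= 2·r0 → [0,-1,-1,1]
  r2 -= -2·r1 → [0,0,-1,-1]
  r3 -= -1·r1 → [0,0,-1,1]
  r3 -= 1·r2 → [0,0,0,2]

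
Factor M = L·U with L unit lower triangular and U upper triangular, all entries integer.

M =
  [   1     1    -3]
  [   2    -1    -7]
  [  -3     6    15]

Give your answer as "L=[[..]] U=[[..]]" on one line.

L=[[1,0,0],[2,1,0],[-3,-3,1]] U=[[1,1,-3],[0,-3,-1],[0,0,3]]

  row1 -= 2·row0 → [0,-3,-1]
  row2 -= -3·row0 → [0,9,6]
  row2 -= -3·row1 → [0,0,3]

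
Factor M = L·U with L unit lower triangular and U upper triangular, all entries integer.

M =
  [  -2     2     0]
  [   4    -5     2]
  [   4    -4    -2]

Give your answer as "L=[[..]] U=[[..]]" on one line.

L=[[1,0,0],[-2,1,0],[-2,0,1]] U=[[-2,2,0],[0,-1,2],[0,0,-2]]

  row1 -= -2·row0 → [0,-1,2]
  row2 -= -2·row0 → [0,0,-2]
  row2 -= 0·row1 → [0,0,-2]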